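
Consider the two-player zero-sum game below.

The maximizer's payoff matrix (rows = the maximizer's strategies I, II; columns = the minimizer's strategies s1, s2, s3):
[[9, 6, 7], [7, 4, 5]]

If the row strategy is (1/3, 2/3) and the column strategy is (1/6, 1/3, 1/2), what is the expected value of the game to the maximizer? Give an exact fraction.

Against (1/6, 1/3, 1/2), each row's expected payoff is I: 7; II: 5.
Taking the (1/3, 2/3)-weighted average: (1/3)·(7) + (2/3)·(5) = 17/3.

17/3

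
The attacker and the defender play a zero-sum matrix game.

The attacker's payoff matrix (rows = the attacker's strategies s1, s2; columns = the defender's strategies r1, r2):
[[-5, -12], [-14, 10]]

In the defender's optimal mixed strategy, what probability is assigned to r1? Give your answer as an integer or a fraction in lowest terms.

22/31

Row minima are -12 and -14, so the attacker's maximin is -12; column maxima are -5 and 10, so the defender's minimax is -5. These differ, so the equilibrium is in mixed strategies.
Let the defender play r1 with probability q. The attacker is indifferent when −5q − 12(1−q) = −14q + 10(1−q), giving q = 22/31.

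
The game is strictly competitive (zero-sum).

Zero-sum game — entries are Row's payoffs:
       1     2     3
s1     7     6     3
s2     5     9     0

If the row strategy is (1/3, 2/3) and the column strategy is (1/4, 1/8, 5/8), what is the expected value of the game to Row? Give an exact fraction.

Against (1/4, 1/8, 5/8), each row's expected payoff is s1: 35/8; s2: 19/8.
Taking the (1/3, 2/3)-weighted average: (1/3)·(35/8) + (2/3)·(19/8) = 73/24.

73/24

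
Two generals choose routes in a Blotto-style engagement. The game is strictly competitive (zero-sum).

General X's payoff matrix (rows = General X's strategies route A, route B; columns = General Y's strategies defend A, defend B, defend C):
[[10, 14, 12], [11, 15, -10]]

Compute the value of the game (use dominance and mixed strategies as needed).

Column defend B is strictly dominated by defend A for General Y (it gives General X more in every row).
The remaining 2×2 game on (route A, route B) × (defend A, defend C) has no saddle point. Let General X play route A with probability p; indifference gives 10p + 11(1−p) = 12p − 10(1−p), so p = 21/23.
Similarly General Y's optimal q on defend A is 22/23, and the value is 10·(22/23) + (12)·(1/23) = 232/23.

232/23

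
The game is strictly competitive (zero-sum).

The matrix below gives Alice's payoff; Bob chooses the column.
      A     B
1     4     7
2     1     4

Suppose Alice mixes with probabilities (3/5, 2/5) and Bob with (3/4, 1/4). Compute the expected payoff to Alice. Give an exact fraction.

71/20

Against (3/4, 1/4), each row's expected payoff is 1: 19/4; 2: 7/4.
Taking the (3/5, 2/5)-weighted average: (3/5)·(19/4) + (2/5)·(7/4) = 71/20.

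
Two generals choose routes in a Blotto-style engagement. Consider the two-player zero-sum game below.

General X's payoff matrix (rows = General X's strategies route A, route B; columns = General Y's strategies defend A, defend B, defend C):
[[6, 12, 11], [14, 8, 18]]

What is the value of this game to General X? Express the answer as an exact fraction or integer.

Column defend C is strictly dominated by defend A for General Y (it gives General X more in every row).
The remaining 2×2 game on (route A, route B) × (defend A, defend B) has no saddle point. Let General X play route A with probability p; indifference gives 6p + 14(1−p) = 12p + 8(1−p), so p = 1/2.
Similarly General Y's optimal q on defend A is 1/3, and the value is 6·(1/3) + (12)·(2/3) = 10.

10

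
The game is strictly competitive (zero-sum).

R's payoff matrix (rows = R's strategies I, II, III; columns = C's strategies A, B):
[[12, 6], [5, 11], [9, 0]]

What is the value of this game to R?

Row III is strictly dominated by row I, so R never plays it.
The remaining 2×2 game on (I, II) × (A, B) has no saddle point. Let R play I with probability p; indifference gives 12p + 5(1−p) = 6p + 11(1−p), so p = 1/2.
Similarly C's optimal q on A is 5/12, and the value is 12·(5/12) + (6)·(7/12) = 17/2.

17/2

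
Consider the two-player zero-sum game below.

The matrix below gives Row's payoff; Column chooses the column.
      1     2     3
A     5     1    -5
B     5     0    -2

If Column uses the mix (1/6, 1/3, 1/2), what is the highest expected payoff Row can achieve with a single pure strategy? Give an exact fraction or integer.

-1/6

A: (5)·(1/6) + (1)·(1/3) + (-5)·(1/2) = -4/3.
B: (5)·(1/6) + (0)·(1/3) + (-2)·(1/2) = -1/6.
The best pure response is B with expected payoff -1/6.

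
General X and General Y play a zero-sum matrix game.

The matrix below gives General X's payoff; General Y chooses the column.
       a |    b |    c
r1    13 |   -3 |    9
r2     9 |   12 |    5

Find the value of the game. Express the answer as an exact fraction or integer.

Column a is strictly dominated by c for General Y (it gives General X more in every row).
The remaining 2×2 game on (r1, r2) × (b, c) has no saddle point. Let General X play r1 with probability p; indifference gives −3p + 12(1−p) = 9p + 5(1−p), so p = 7/19.
Similarly General Y's optimal q on b is 4/19, and the value is -3·(4/19) + (9)·(15/19) = 123/19.

123/19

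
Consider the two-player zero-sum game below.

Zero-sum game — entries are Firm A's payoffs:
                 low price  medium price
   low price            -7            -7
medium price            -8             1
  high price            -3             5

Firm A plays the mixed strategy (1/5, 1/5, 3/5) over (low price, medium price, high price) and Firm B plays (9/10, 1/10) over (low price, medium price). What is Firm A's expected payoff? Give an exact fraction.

Against (9/10, 1/10), each row's expected payoff is low price: -7; medium price: -71/10; high price: -11/5.
Taking the (1/5, 1/5, 3/5)-weighted average: (1/5)·(-7) + (1/5)·(-71/10) + (3/5)·(-11/5) = -207/50.

-207/50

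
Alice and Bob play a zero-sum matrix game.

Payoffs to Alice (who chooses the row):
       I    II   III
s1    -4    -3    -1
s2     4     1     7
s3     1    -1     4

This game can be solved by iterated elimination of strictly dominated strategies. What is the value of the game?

1

Column III is strictly dominated by I for Bob (-4<-1, 4<7, 1<4); eliminate III.
Row s3 is strictly dominated by row s2 (4>1, 1>-1); eliminate s3.
Row s1 is strictly dominated by row s2 (4>-4, 1>-3); eliminate s1.
Column I is strictly dominated by II for Bob (1<4); eliminate I.
Only (s2, II) remains, with payoff 1.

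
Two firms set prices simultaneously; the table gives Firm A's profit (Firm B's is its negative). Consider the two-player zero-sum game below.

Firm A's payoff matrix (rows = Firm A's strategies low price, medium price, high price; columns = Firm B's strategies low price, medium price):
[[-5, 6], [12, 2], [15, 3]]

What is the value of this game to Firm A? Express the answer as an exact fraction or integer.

Row medium price is strictly dominated by row high price, so Firm A never plays it.
The remaining 2×2 game on (low price, high price) × (low price, medium price) has no saddle point. Let Firm A play low price with probability p; indifference gives −5p + 15(1−p) = 6p + 3(1−p), so p = 12/23.
Similarly Firm B's optimal q on low price is 3/23, and the value is -5·(3/23) + (6)·(20/23) = 105/23.

105/23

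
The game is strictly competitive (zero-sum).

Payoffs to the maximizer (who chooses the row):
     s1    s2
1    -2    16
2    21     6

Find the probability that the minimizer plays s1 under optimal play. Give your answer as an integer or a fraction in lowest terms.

Row minima are -2 and 6, so the maximizer's maximin is 6; column maxima are 21 and 16, so the minimizer's minimax is 16. These differ, so the equilibrium is in mixed strategies.
Let the minimizer play s1 with probability q. The maximizer is indifferent when −2q + 16(1−q) = 21q + 6(1−q), giving q = 10/33.

10/33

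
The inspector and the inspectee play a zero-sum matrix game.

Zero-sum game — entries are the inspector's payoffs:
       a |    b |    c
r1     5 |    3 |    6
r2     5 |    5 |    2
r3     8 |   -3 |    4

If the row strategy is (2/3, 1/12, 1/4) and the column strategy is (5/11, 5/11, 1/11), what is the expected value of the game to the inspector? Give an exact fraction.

Against (5/11, 5/11, 1/11), each row's expected payoff is r1: 46/11; r2: 52/11; r3: 29/11.
Taking the (2/3, 1/12, 1/4)-weighted average: (2/3)·(46/11) + (1/12)·(52/11) + (1/4)·(29/11) = 169/44.

169/44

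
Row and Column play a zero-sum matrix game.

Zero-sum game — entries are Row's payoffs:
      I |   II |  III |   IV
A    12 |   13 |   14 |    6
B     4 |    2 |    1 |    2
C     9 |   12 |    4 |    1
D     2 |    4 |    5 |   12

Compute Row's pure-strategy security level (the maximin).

6

The worst-case payoff for each row is A: 6, B: 1, C: 1, D: 2.
The best of these is 6.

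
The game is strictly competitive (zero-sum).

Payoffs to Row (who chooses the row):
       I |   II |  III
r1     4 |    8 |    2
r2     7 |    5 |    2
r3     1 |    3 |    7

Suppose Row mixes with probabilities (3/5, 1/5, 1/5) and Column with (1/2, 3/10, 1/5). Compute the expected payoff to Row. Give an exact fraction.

113/25

Against (1/2, 3/10, 1/5), each row's expected payoff is r1: 24/5; r2: 27/5; r3: 14/5.
Taking the (3/5, 1/5, 1/5)-weighted average: (3/5)·(24/5) + (1/5)·(27/5) + (1/5)·(14/5) = 113/25.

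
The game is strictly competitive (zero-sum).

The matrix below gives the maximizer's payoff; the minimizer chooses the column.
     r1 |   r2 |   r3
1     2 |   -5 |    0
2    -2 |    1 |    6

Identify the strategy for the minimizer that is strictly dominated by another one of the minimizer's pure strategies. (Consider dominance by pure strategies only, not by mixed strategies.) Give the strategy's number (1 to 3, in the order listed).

The minimizer prefers columns that give the maximizer less. Compare r3 with r2: -5 < 0, 1 < 6.
So r2 strictly dominates r3 for the minimizer; r3 is strictly dominated.

3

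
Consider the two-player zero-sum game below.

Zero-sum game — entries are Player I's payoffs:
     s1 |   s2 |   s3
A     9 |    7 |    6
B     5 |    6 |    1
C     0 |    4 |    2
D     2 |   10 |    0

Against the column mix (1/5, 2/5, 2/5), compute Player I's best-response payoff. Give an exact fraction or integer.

A: (9)·(1/5) + (7)·(2/5) + (6)·(2/5) = 7.
B: (5)·(1/5) + (6)·(2/5) + (1)·(2/5) = 19/5.
C: (0)·(1/5) + (4)·(2/5) + (2)·(2/5) = 12/5.
D: (2)·(1/5) + (10)·(2/5) + (0)·(2/5) = 22/5.
The best pure response is A with expected payoff 7.

7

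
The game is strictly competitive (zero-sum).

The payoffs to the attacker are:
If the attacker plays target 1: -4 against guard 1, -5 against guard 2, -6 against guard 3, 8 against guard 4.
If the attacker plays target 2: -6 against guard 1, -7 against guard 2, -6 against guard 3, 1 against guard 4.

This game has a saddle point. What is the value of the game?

-6

Row minima: -6, -7 → the attacker's maximin is -6.
Column maxima: -4, -5, -6, 8 → the defender's minimax is -6.
They coincide at (target 1, guard 3), so the value is -6.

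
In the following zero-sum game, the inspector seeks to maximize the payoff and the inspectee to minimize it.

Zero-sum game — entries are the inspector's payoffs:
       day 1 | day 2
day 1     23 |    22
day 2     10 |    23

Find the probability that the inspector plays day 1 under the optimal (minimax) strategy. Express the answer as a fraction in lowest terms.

13/14

Row minima are 22 and 10, so the inspector's maximin is 22; column maxima are 23 and 23, so the inspectee's minimax is 23. These differ, so the equilibrium is in mixed strategies.
Let the inspector play day 1 with probability p. The inspectee is indifferent when 23p + 10(1−p) = 22p + 23(1−p), giving p = 13/14.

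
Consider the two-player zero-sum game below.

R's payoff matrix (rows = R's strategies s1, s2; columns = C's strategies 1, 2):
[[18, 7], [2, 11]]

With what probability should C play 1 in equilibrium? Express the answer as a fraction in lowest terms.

1/5

Row minima are 7 and 2, so R's maximin is 7; column maxima are 18 and 11, so C's minimax is 11. These differ, so the equilibrium is in mixed strategies.
Let C play 1 with probability q. R is indifferent when 18q + 7(1−q) = 2q + 11(1−q), giving q = 1/5.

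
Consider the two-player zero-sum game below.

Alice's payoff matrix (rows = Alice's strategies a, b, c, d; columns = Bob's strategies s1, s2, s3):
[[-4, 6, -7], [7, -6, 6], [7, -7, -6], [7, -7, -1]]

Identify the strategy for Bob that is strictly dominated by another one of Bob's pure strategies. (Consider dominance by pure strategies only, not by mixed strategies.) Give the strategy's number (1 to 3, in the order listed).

1

Bob prefers columns that give Alice less. Compare s1 with s3: -7 < -4, 6 < 7, -6 < 7, -1 < 7.
So s3 strictly dominates s1 for Bob; s1 is strictly dominated.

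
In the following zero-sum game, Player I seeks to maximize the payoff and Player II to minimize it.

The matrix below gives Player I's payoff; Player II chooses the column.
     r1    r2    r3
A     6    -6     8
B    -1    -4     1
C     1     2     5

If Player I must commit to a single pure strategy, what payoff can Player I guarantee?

The worst-case payoff for each row is A: -6, B: -4, C: 1.
The best of these is 1.

1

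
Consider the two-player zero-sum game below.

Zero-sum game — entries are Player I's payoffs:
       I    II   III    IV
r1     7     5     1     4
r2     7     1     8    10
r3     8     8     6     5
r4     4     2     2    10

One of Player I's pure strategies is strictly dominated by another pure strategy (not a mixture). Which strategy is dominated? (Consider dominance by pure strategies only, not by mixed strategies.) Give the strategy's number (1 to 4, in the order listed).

Compare r1 with r3: 8 > 7, 8 > 5, 6 > 1, 5 > 4.
So r3 strictly dominates r1 for Player I; r1 is strictly dominated.

1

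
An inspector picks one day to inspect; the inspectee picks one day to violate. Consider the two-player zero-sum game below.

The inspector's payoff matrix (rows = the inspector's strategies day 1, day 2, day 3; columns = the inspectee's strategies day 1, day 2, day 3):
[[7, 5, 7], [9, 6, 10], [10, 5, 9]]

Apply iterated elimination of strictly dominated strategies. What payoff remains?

6

Column day 3 is strictly dominated by day 2 for the inspectee (5<7, 6<10, 5<9); eliminate day 3.
Column day 1 is strictly dominated by day 2 for the inspectee (5<7, 6<9, 5<10); eliminate day 1.
Row day 1 is strictly dominated by row day 2 (6>5); eliminate day 1.
Row day 3 is strictly dominated by row day 2 (6>5); eliminate day 3.
Only (day 2, day 2) remains, with payoff 6.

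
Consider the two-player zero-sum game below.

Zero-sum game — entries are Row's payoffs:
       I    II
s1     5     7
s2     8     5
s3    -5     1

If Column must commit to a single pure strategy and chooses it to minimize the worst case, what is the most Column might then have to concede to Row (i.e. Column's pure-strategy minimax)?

7

The worst case (largest entry) in each column is I: 8, II: 7.
The best (smallest) of these is 7.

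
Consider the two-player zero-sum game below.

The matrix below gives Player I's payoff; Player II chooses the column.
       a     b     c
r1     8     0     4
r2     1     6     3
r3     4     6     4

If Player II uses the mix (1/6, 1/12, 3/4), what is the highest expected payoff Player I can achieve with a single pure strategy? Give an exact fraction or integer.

r1: (8)·(1/6) + (0)·(1/12) + (4)·(3/4) = 13/3.
r2: (1)·(1/6) + (6)·(1/12) + (3)·(3/4) = 35/12.
r3: (4)·(1/6) + (6)·(1/12) + (4)·(3/4) = 25/6.
The best pure response is r1 with expected payoff 13/3.

13/3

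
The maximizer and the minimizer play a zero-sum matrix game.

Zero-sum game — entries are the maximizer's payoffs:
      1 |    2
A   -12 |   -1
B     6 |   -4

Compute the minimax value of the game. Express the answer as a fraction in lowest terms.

Row minima are -12 and -4, so the maximizer's maximin is -4; column maxima are 6 and -1, so the minimizer's minimax is -1. These differ, so the equilibrium is in mixed strategies.
Let the maximizer play A with probability p. The minimizer is indifferent when −12p + 6(1−p) = −p − 4(1−p), giving p = 10/21.
Let the minimizer play 1 with probability q. The maximizer is indifferent when −12q − (1−q) = 6q − 4(1−q), giving q = 1/7.
The value is -12·(1/7) + (-1)·(6/7) = -18/7.

-18/7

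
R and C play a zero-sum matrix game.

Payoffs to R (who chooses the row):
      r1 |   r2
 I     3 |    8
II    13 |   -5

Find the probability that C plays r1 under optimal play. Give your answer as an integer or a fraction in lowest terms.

13/23

Row minima are 3 and -5, so R's maximin is 3; column maxima are 13 and 8, so C's minimax is 8. These differ, so the equilibrium is in mixed strategies.
Let C play r1 with probability q. R is indifferent when 3q + 8(1−q) = 13q − 5(1−q), giving q = 13/23.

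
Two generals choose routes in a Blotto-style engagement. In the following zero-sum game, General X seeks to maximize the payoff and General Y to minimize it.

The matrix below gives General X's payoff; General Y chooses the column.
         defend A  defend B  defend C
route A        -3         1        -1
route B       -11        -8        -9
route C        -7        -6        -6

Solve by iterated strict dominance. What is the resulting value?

Row route B is strictly dominated by row route A (-3>-11, 1>-8, -1>-9); eliminate route B.
Column defend B is strictly dominated by defend A for General Y (-3<1, -7<-6); eliminate defend B.
Row route C is strictly dominated by row route A (-3>-7, -1>-6); eliminate route C.
Column defend C is strictly dominated by defend A for General Y (-3<-1); eliminate defend C.
Only (route A, defend A) remains, with payoff -3.

-3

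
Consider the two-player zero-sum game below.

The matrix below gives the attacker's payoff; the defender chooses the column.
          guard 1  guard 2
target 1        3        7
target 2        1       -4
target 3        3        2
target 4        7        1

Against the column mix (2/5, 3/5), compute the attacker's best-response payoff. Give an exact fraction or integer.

target 1: (3)·(2/5) + (7)·(3/5) = 27/5.
target 2: (1)·(2/5) + (-4)·(3/5) = -2.
target 3: (3)·(2/5) + (2)·(3/5) = 12/5.
target 4: (7)·(2/5) + (1)·(3/5) = 17/5.
The best pure response is target 1 with expected payoff 27/5.

27/5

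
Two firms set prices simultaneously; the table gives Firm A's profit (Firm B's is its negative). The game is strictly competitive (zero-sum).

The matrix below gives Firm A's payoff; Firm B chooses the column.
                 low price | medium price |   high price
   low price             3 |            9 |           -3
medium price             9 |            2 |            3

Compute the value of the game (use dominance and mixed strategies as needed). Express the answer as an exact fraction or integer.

33/13

Column low price is strictly dominated by high price for Firm B (it gives Firm A more in every row).
The remaining 2×2 game on (low price, medium price) × (medium price, high price) has no saddle point. Let Firm A play low price with probability p; indifference gives 9p + 2(1−p) = −3p + 3(1−p), so p = 1/13.
Similarly Firm B's optimal q on medium price is 6/13, and the value is 9·(6/13) + (-3)·(7/13) = 33/13.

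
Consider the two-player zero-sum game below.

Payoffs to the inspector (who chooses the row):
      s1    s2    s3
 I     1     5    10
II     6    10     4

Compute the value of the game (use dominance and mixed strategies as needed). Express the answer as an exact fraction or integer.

56/11

Column s2 is strictly dominated by s1 for the inspectee (it gives the inspector more in every row).
The remaining 2×2 game on (I, II) × (s1, s3) has no saddle point. Let the inspector play I with probability p; indifference gives p + 6(1−p) = 10p + 4(1−p), so p = 2/11.
Similarly the inspectee's optimal q on s1 is 6/11, and the value is 1·(6/11) + (10)·(5/11) = 56/11.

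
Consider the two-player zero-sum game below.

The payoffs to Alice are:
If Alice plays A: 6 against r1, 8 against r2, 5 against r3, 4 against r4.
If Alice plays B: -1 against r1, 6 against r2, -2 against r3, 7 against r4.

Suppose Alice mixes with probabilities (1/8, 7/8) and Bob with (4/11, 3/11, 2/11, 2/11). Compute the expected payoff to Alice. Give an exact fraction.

Against (4/11, 3/11, 2/11, 2/11), each row's expected payoff is A: 6; B: 24/11.
Taking the (1/8, 7/8)-weighted average: (1/8)·(6) + (7/8)·(24/11) = 117/44.

117/44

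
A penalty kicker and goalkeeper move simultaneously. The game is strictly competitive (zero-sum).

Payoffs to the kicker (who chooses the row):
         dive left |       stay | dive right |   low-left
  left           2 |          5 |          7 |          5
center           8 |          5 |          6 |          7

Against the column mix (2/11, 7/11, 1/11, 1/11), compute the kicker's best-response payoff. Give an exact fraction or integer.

left: (2)·(2/11) + (5)·(7/11) + (7)·(1/11) + (5)·(1/11) = 51/11.
center: (8)·(2/11) + (5)·(7/11) + (6)·(1/11) + (7)·(1/11) = 64/11.
The best pure response is center with expected payoff 64/11.

64/11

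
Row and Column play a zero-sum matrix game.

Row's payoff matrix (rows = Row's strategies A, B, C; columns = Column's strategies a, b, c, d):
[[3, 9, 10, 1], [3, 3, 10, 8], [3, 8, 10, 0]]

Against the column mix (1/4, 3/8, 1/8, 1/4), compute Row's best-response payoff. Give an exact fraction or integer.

45/8

A: (3)·(1/4) + (9)·(3/8) + (10)·(1/8) + (1)·(1/4) = 45/8.
B: (3)·(1/4) + (3)·(3/8) + (10)·(1/8) + (8)·(1/4) = 41/8.
C: (3)·(1/4) + (8)·(3/8) + (10)·(1/8) + (0)·(1/4) = 5.
The best pure response is A with expected payoff 45/8.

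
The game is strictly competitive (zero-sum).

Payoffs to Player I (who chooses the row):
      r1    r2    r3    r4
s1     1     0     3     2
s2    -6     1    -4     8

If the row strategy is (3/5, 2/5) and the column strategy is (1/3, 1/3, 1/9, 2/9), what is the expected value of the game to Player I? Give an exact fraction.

8/15

Against (1/3, 1/3, 1/9, 2/9), each row's expected payoff is s1: 10/9; s2: -1/3.
Taking the (3/5, 2/5)-weighted average: (3/5)·(10/9) + (2/5)·(-1/3) = 8/15.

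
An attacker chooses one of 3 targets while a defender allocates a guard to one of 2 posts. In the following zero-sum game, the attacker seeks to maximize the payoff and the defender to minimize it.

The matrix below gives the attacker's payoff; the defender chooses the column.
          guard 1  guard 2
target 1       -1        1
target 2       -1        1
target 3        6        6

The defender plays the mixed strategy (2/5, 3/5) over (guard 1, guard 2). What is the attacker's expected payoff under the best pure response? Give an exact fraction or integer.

target 1: (-1)·(2/5) + (1)·(3/5) = 1/5.
target 2: (-1)·(2/5) + (1)·(3/5) = 1/5.
target 3: (6)·(2/5) + (6)·(3/5) = 6.
The best pure response is target 3 with expected payoff 6.

6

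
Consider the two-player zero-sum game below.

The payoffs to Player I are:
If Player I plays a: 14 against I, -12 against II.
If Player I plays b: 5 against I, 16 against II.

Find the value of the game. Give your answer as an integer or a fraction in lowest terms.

284/37

Row minima are -12 and 5, so Player I's maximin is 5; column maxima are 14 and 16, so Player II's minimax is 14. These differ, so the equilibrium is in mixed strategies.
Let Player I play a with probability p. Player II is indifferent when 14p + 5(1−p) = −12p + 16(1−p), giving p = 11/37.
Let Player II play I with probability q. Player I is indifferent when 14q − 12(1−q) = 5q + 16(1−q), giving q = 28/37.
The value is 14·(28/37) + (-12)·(9/37) = 284/37.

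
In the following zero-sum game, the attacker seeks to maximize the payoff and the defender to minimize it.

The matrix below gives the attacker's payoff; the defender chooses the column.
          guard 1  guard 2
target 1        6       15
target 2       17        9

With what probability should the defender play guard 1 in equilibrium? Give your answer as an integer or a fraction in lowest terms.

Row minima are 6 and 9, so the attacker's maximin is 9; column maxima are 17 and 15, so the defender's minimax is 15. These differ, so the equilibrium is in mixed strategies.
Let the defender play guard 1 with probability q. The attacker is indifferent when 6q + 15(1−q) = 17q + 9(1−q), giving q = 6/17.

6/17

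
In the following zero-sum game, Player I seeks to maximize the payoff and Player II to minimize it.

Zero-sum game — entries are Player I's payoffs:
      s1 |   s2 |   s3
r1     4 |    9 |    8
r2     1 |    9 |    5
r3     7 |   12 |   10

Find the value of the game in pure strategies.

7

Row minima: 4, 1, 7 → Player I's maximin is 7.
Column maxima: 7, 12, 10 → Player II's minimax is 7.
They coincide at (r3, s1), so the value is 7.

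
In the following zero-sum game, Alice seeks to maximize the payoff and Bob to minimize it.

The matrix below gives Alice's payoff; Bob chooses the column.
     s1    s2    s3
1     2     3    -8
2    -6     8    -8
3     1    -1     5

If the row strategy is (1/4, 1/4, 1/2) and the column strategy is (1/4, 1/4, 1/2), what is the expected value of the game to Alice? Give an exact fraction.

-5/16

Against (1/4, 1/4, 1/2), each row's expected payoff is 1: -11/4; 2: -7/2; 3: 5/2.
Taking the (1/4, 1/4, 1/2)-weighted average: (1/4)·(-11/4) + (1/4)·(-7/2) + (1/2)·(5/2) = -5/16.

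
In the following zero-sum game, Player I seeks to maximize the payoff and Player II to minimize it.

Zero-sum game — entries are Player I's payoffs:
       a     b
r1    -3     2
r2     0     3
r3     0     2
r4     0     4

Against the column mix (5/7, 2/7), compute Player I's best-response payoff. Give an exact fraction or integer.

r1: (-3)·(5/7) + (2)·(2/7) = -11/7.
r2: (0)·(5/7) + (3)·(2/7) = 6/7.
r3: (0)·(5/7) + (2)·(2/7) = 4/7.
r4: (0)·(5/7) + (4)·(2/7) = 8/7.
The best pure response is r4 with expected payoff 8/7.

8/7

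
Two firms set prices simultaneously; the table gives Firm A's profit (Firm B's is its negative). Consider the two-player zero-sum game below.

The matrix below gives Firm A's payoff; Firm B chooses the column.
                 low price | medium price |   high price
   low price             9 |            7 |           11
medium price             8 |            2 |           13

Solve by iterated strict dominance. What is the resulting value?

7

Column low price is strictly dominated by medium price for Firm B (7<9, 2<8); eliminate low price.
Column high price is strictly dominated by medium price for Firm B (7<11, 2<13); eliminate high price.
Row medium price is strictly dominated by row low price (7>2); eliminate medium price.
Only (low price, medium price) remains, with payoff 7.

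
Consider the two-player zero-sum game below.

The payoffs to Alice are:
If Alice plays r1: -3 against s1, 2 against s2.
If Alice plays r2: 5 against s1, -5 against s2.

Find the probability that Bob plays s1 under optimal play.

Row minima are -3 and -5, so Alice's maximin is -3; column maxima are 5 and 2, so Bob's minimax is 2. These differ, so the equilibrium is in mixed strategies.
Let Bob play s1 with probability q. Alice is indifferent when −3q + 2(1−q) = 5q − 5(1−q), giving q = 7/15.

7/15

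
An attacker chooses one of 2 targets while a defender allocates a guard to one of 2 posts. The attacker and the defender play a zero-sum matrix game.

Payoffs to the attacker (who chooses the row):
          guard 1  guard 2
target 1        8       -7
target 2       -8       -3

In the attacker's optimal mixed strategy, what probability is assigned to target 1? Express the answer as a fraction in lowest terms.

1/4

Row minima are -7 and -8, so the attacker's maximin is -7; column maxima are 8 and -3, so the defender's minimax is -3. These differ, so the equilibrium is in mixed strategies.
Let the attacker play target 1 with probability p. The defender is indifferent when 8p − 8(1−p) = −7p − 3(1−p), giving p = 1/4.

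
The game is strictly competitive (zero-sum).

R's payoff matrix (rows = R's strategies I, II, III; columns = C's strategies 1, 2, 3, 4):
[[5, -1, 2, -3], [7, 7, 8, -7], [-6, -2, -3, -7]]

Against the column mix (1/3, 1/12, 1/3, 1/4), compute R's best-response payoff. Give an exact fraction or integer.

23/6

I: (5)·(1/3) + (-1)·(1/12) + (2)·(1/3) + (-3)·(1/4) = 3/2.
II: (7)·(1/3) + (7)·(1/12) + (8)·(1/3) + (-7)·(1/4) = 23/6.
III: (-6)·(1/3) + (-2)·(1/12) + (-3)·(1/3) + (-7)·(1/4) = -59/12.
The best pure response is II with expected payoff 23/6.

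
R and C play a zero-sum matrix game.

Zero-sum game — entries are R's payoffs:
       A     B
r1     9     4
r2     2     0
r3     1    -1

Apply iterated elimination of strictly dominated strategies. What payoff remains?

Column A is strictly dominated by B for C (4<9, 0<2, -1<1); eliminate A.
Row r2 is strictly dominated by row r1 (4>0); eliminate r2.
Row r3 is strictly dominated by row r1 (4>-1); eliminate r3.
Only (r1, B) remains, with payoff 4.

4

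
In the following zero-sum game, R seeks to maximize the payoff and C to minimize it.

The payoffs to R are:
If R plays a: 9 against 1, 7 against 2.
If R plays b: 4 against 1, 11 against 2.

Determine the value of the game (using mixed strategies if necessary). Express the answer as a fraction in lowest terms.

Row minima are 7 and 4, so R's maximin is 7; column maxima are 9 and 11, so C's minimax is 9. These differ, so the equilibrium is in mixed strategies.
Let R play a with probability p. C is indifferent when 9p + 4(1−p) = 7p + 11(1−p), giving p = 7/9.
Let C play 1 with probability q. R is indifferent when 9q + 7(1−q) = 4q + 11(1−q), giving q = 4/9.
The value is 9·(4/9) + (7)·(5/9) = 71/9.

71/9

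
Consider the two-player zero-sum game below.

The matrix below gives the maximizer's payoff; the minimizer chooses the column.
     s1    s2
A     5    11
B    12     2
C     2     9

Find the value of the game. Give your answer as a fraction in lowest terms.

61/8

Row C is strictly dominated by row A, so the maximizer never plays it.
The remaining 2×2 game on (A, B) × (s1, s2) has no saddle point. Let the maximizer play A with probability p; indifference gives 5p + 12(1−p) = 11p + 2(1−p), so p = 5/8.
Similarly the minimizer's optimal q on s1 is 9/16, and the value is 5·(9/16) + (11)·(7/16) = 61/8.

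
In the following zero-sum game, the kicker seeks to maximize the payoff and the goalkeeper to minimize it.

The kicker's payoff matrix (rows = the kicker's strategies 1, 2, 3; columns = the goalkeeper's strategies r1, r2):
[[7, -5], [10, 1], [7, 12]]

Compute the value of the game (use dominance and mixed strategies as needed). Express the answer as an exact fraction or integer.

113/14

Row 1 is strictly dominated by row 2, so the kicker never plays it.
The remaining 2×2 game on (2, 3) × (r1, r2) has no saddle point. Let the kicker play 2 with probability p; indifference gives 10p + 7(1−p) = p + 12(1−p), so p = 5/14.
Similarly the goalkeeper's optimal q on r1 is 11/14, and the value is 10·(11/14) + (1)·(3/14) = 113/14.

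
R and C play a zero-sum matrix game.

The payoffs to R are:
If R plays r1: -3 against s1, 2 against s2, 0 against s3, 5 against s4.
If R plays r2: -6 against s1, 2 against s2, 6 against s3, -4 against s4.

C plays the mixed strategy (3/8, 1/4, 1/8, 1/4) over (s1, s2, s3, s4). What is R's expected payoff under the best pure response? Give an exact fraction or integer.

5/8

r1: (-3)·(3/8) + (2)·(1/4) + (0)·(1/8) + (5)·(1/4) = 5/8.
r2: (-6)·(3/8) + (2)·(1/4) + (6)·(1/8) + (-4)·(1/4) = -2.
The best pure response is r1 with expected payoff 5/8.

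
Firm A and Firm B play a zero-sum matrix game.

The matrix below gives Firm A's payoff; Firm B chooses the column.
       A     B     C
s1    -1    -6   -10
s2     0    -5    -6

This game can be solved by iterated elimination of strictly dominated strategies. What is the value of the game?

Row s1 is strictly dominated by row s2 (0>-1, -5>-6, -6>-10); eliminate s1.
Column A is strictly dominated by B for Firm B (-5<0); eliminate A.
Column B is strictly dominated by C for Firm B (-6<-5); eliminate B.
Only (s2, C) remains, with payoff -6.

-6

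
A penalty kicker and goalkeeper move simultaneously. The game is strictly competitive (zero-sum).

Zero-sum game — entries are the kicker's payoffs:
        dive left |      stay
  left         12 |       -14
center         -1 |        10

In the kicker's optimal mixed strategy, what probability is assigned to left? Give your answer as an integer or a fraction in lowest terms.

Row minima are -14 and -1, so the kicker's maximin is -1; column maxima are 12 and 10, so the goalkeeper's minimax is 10. These differ, so the equilibrium is in mixed strategies.
Let the kicker play left with probability p. The goalkeeper is indifferent when 12p − (1−p) = −14p + 10(1−p), giving p = 11/37.

11/37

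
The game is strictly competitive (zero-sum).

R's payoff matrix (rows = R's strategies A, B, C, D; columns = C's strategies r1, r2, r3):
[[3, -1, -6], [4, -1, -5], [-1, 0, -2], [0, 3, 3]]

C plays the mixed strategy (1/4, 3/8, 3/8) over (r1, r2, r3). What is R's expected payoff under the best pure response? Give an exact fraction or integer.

9/4

A: (3)·(1/4) + (-1)·(3/8) + (-6)·(3/8) = -15/8.
B: (4)·(1/4) + (-1)·(3/8) + (-5)·(3/8) = -5/4.
C: (-1)·(1/4) + (0)·(3/8) + (-2)·(3/8) = -1.
D: (0)·(1/4) + (3)·(3/8) + (3)·(3/8) = 9/4.
The best pure response is D with expected payoff 9/4.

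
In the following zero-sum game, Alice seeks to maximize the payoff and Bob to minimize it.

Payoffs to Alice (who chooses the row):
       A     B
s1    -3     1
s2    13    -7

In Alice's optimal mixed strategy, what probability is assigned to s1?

Row minima are -3 and -7, so Alice's maximin is -3; column maxima are 13 and 1, so Bob's minimax is 1. These differ, so the equilibrium is in mixed strategies.
Let Alice play s1 with probability p. Bob is indifferent when −3p + 13(1−p) = p − 7(1−p), giving p = 5/6.

5/6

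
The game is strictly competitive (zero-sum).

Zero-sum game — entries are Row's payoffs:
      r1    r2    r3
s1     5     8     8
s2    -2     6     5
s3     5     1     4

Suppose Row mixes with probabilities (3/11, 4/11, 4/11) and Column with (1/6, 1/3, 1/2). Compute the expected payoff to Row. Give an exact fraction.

Against (1/6, 1/3, 1/2), each row's expected payoff is s1: 15/2; s2: 25/6; s3: 19/6.
Taking the (3/11, 4/11, 4/11)-weighted average: (3/11)·(15/2) + (4/11)·(25/6) + (4/11)·(19/6) = 311/66.

311/66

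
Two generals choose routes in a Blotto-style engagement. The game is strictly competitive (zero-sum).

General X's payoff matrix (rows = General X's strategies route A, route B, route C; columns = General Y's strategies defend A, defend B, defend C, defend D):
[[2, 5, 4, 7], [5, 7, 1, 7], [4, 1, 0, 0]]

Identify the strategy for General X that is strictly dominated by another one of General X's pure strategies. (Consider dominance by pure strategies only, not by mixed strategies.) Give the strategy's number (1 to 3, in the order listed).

Compare route C with route B: 5 > 4, 7 > 1, 1 > 0, 7 > 0.
So route B strictly dominates route C for General X; route C is strictly dominated.

3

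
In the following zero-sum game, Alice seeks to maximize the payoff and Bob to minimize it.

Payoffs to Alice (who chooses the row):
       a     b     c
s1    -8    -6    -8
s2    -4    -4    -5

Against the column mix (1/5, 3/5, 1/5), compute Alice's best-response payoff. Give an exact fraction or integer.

-21/5

s1: (-8)·(1/5) + (-6)·(3/5) + (-8)·(1/5) = -34/5.
s2: (-4)·(1/5) + (-4)·(3/5) + (-5)·(1/5) = -21/5.
The best pure response is s2 with expected payoff -21/5.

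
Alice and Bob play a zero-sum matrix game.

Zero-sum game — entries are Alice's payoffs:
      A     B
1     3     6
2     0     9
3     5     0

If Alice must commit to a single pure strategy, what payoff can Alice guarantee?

The worst-case payoff for each row is 1: 3, 2: 0, 3: 0.
The best of these is 3.

3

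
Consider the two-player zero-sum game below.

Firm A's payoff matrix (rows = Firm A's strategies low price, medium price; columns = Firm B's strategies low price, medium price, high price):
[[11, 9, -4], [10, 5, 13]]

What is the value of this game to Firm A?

Column low price is strictly dominated by medium price for Firm B (it gives Firm A more in every row).
The remaining 2×2 game on (low price, medium price) × (medium price, high price) has no saddle point. Let Firm A play low price with probability p; indifference gives 9p + 5(1−p) = −4p + 13(1−p), so p = 8/21.
Similarly Firm B's optimal q on medium price is 17/21, and the value is 9·(17/21) + (-4)·(4/21) = 137/21.

137/21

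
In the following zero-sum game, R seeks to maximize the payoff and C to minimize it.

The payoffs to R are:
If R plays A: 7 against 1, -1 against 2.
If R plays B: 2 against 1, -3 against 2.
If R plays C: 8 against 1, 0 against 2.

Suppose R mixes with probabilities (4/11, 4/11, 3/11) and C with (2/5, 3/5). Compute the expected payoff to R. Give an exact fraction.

72/55

Against (2/5, 3/5), each row's expected payoff is A: 11/5; B: -1; C: 16/5.
Taking the (4/11, 4/11, 3/11)-weighted average: (4/11)·(11/5) + (4/11)·(-1) + (3/11)·(16/5) = 72/55.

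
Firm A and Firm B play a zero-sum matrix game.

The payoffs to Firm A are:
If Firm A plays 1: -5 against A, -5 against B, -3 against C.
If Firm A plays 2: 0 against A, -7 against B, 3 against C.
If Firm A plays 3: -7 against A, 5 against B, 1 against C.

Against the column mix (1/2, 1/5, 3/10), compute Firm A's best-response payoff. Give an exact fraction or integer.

-1/2

1: (-5)·(1/2) + (-5)·(1/5) + (-3)·(3/10) = -22/5.
2: (0)·(1/2) + (-7)·(1/5) + (3)·(3/10) = -1/2.
3: (-7)·(1/2) + (5)·(1/5) + (1)·(3/10) = -11/5.
The best pure response is 2 with expected payoff -1/2.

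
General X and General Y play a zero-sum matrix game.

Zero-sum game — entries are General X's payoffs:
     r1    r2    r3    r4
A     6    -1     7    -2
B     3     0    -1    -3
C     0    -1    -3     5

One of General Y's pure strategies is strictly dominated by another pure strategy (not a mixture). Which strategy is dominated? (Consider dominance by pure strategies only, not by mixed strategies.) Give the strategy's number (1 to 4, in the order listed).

1

General Y prefers columns that give General X less. Compare r1 with r2: -1 < 6, 0 < 3, -1 < 0.
So r2 strictly dominates r1 for General Y; r1 is strictly dominated.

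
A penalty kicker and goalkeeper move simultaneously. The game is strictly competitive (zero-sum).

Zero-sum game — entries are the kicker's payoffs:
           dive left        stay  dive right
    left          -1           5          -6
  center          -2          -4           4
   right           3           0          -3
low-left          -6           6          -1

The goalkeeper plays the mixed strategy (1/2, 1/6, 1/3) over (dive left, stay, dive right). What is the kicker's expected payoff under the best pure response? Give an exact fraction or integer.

1/2

left: (-1)·(1/2) + (5)·(1/6) + (-6)·(1/3) = -5/3.
center: (-2)·(1/2) + (-4)·(1/6) + (4)·(1/3) = -1/3.
right: (3)·(1/2) + (0)·(1/6) + (-3)·(1/3) = 1/2.
low-left: (-6)·(1/2) + (6)·(1/6) + (-1)·(1/3) = -7/3.
The best pure response is right with expected payoff 1/2.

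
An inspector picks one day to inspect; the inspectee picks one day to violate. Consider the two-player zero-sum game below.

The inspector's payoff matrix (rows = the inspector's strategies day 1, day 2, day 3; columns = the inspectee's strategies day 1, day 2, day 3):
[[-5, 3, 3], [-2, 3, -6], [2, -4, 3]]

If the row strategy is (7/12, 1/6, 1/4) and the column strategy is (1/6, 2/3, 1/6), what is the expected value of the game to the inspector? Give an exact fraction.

Against (1/6, 2/3, 1/6), each row's expected payoff is day 1: 5/3; day 2: 2/3; day 3: -11/6.
Taking the (7/12, 1/6, 1/4)-weighted average: (7/12)·(5/3) + (1/6)·(2/3) + (1/4)·(-11/6) = 5/8.

5/8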